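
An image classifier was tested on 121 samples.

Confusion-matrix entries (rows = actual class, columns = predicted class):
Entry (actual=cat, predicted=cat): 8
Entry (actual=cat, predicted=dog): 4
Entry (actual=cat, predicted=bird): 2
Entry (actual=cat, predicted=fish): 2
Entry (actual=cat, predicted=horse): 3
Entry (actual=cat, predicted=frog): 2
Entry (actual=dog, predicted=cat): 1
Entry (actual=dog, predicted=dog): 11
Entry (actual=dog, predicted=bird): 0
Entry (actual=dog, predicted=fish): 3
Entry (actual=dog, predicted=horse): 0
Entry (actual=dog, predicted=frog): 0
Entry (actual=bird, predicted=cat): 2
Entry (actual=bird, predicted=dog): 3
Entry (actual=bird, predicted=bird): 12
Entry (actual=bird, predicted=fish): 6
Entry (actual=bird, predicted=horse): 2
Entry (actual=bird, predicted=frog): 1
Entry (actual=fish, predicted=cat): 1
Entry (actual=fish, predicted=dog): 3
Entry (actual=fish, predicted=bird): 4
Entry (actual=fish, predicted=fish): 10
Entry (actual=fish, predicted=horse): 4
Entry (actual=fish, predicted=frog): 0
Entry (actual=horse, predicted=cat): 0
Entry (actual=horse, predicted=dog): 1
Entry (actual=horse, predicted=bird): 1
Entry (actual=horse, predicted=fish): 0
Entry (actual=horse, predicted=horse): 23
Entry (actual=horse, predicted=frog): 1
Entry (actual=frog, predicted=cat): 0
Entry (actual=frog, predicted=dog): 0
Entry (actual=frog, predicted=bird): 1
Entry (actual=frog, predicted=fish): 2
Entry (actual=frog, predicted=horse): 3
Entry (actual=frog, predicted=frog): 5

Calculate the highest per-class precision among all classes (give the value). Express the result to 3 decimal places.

Per-class precision (TP/(TP+FP)):
  cat: TP=8, FP=1+2+1+0+0=4 → 8/12 = 0.6667
  dog: TP=11, FP=4+3+3+1+0=11 → 11/22 = 0.5000
  bird: TP=12, FP=2+0+4+1+1=8 → 12/20 = 0.6000
  fish: TP=10, FP=2+3+6+0+2=13 → 10/23 = 0.4348
  horse: TP=23, FP=3+0+2+4+3=12 → 23/35 = 0.6571
  frog: TP=5, FP=2+0+1+0+1=4 → 5/9 = 0.5556
Highest is class 'cat' with precision = 0.667.

0.667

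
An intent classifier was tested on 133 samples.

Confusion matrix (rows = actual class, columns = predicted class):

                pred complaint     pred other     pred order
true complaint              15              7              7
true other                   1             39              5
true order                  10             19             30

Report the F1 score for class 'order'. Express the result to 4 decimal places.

0.5941

F1 score = 2·TP/(2·TP+FP+FN).
order: TP=30, FP=7+5=12, FN=10+19=29 → 60/101 = 0.59406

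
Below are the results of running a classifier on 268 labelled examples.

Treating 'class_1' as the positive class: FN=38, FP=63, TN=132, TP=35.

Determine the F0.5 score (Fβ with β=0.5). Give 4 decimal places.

0.3763

Fβ = (1+β²)·TP / ((1+β²)·TP + β²·FN + FP), with β²=1/4
= 1.25·35 / (1.25·35 + 0.25·38 + 63) = 0.3763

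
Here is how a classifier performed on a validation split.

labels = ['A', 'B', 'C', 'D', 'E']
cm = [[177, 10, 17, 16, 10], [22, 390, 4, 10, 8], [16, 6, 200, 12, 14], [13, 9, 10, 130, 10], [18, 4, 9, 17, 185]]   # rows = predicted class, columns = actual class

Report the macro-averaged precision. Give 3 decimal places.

Per-class precision (TP/(TP+FP)):
  A: TP=177, FP=10+17+16+10=53 → 177/230 = 0.7696
  B: TP=390, FP=22+4+10+8=44 → 390/434 = 0.8986
  C: TP=200, FP=16+6+12+14=48 → 200/248 = 0.8065
  D: TP=130, FP=13+9+10+10=42 → 130/172 = 0.7558
  E: TP=185, FP=18+4+9+17=48 → 185/233 = 0.7940
Macro-precision = mean = (0.7696 + 0.8986 + 0.8065 + 0.7558 + 0.7940) / 5 = 0.805

0.805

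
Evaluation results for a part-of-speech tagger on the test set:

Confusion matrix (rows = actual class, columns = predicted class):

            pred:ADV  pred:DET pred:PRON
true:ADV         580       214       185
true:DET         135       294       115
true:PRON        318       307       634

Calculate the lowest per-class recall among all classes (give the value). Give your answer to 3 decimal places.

Per-class recall (TP/(TP+FN)):
  ADV: TP=580, FN=214+185=399 → 580/979 = 0.5924
  DET: TP=294, FN=135+115=250 → 294/544 = 0.5404
  PRON: TP=634, FN=318+307=625 → 634/1259 = 0.5036
Lowest is class 'PRON' with recall = 0.504.

0.504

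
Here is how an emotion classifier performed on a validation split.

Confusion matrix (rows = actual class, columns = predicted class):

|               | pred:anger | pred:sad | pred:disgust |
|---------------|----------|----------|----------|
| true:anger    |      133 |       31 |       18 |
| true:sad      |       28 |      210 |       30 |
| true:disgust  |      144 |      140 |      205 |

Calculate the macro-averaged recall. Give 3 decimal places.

0.645

Per-class recall (TP/(TP+FN)):
  anger: TP=133, FN=31+18=49 → 133/182 = 0.7308
  sad: TP=210, FN=28+30=58 → 210/268 = 0.7836
  disgust: TP=205, FN=144+140=284 → 205/489 = 0.4192
Macro-recall = mean = (0.7308 + 0.7836 + 0.4192) / 3 = 0.645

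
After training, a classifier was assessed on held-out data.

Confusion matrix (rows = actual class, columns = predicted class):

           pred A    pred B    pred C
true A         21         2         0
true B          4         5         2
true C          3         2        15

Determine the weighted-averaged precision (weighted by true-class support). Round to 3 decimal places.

Per-class precision (TP/(TP+FP)):
  A: TP=21, FP=4+3=7 → 21/28 = 0.7500
  B: TP=5, FP=2+2=4 → 5/9 = 0.5556
  C: TP=15, FP=0+2=2 → 15/17 = 0.8824
Weighted-precision = Σ (supportᵢ/N)·precisionᵢ with N=54: (23/54)·0.7500 + (11/54)·0.5556 + (20/54)·0.8824 = 0.759

0.759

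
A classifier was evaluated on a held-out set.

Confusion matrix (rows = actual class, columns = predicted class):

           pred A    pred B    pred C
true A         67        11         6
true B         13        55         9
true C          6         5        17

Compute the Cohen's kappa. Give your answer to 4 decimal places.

0.5731

Observed agreement pₒ = trace/N = 139/189 = 0.73545
Expected agreement pₑ = Σ (rowᵢ·colᵢ)/N² = (84·86 + 77·71 + 28·32)/189² = 0.38036
κ = (pₒ − pₑ)/(1 − pₑ) = (0.73545 − 0.38036)/(1 − 0.38036) = 0.5731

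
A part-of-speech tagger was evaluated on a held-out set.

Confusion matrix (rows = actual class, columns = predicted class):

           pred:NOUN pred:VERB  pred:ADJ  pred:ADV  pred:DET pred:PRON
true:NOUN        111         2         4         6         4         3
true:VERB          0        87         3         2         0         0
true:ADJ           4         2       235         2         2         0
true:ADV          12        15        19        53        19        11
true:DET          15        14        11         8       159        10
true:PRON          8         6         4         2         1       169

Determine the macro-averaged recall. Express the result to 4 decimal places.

0.7986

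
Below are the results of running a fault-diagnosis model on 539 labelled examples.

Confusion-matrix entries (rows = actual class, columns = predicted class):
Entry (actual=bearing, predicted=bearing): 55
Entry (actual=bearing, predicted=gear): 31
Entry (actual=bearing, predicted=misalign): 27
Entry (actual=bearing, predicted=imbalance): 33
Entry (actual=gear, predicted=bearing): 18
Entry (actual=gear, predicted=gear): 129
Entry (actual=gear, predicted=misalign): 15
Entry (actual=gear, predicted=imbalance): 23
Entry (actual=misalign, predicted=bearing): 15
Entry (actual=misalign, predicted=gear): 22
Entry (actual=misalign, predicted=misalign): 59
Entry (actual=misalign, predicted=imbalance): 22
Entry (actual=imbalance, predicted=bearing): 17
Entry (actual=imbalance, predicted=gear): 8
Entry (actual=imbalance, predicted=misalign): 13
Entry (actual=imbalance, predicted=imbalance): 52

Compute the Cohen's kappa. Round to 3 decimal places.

0.388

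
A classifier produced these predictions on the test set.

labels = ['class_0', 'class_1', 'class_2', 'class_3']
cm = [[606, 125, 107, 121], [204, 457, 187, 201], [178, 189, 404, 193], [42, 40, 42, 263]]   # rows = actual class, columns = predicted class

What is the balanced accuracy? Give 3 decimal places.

0.542

Balanced accuracy = mean of per-class recall.
  class_0: recall = 606/959 = 0.6319
  class_1: recall = 457/1049 = 0.4357
  class_2: recall = 404/964 = 0.4191
  class_3: recall = 263/387 = 0.6796
Mean = (0.6319 + 0.4357 + 0.4191 + 0.6796) / 4 = 0.542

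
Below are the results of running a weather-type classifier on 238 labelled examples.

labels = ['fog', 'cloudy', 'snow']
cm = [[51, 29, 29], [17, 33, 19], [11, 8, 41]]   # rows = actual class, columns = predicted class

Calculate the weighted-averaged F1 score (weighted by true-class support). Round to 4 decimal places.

Per-class F1 score (2·TP/(2·TP+FP+FN)):
  fog: TP=51, FP=17+11=28, FN=29+29=58 → 102/188 = 0.54255
  cloudy: TP=33, FP=29+8=37, FN=17+19=36 → 66/139 = 0.47482
  snow: TP=41, FP=29+19=48, FN=11+8=19 → 82/149 = 0.55034
Weighted-F1 score = Σ (supportᵢ/N)·F1 scoreᵢ with N=238: (109/238)·0.54255 + (69/238)·0.47482 + (60/238)·0.55034 = 0.5249

0.5249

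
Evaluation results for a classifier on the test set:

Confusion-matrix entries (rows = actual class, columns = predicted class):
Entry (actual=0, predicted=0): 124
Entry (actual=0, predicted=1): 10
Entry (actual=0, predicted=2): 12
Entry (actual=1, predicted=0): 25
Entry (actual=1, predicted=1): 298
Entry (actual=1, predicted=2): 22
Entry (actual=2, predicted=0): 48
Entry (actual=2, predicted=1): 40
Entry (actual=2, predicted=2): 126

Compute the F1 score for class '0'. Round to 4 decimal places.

0.7230

F1 score = 2·TP/(2·TP+FP+FN).
0: TP=124, FP=25+48=73, FN=10+12=22 → 248/343 = 0.72303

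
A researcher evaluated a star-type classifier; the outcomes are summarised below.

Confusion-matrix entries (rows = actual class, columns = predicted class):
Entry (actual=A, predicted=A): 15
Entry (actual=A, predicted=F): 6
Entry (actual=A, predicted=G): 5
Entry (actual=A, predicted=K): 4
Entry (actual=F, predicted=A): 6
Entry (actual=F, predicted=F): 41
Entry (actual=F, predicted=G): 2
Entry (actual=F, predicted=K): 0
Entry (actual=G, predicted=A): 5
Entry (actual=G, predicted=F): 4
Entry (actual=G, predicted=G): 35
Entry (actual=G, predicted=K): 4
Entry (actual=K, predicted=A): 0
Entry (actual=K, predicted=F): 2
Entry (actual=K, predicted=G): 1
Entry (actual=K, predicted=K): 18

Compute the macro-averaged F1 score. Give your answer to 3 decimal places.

0.719

Per-class F1 score (2·TP/(2·TP+FP+FN)):
  A: TP=15, FP=6+5+0=11, FN=6+5+4=15 → 30/56 = 0.5357
  F: TP=41, FP=6+4+2=12, FN=6+2+0=8 → 82/102 = 0.8039
  G: TP=35, FP=5+2+1=8, FN=5+4+4=13 → 70/91 = 0.7692
  K: TP=18, FP=4+0+4=8, FN=0+2+1=3 → 36/47 = 0.7660
Macro-F1 score = mean = (0.5357 + 0.8039 + 0.7692 + 0.7660) / 4 = 0.719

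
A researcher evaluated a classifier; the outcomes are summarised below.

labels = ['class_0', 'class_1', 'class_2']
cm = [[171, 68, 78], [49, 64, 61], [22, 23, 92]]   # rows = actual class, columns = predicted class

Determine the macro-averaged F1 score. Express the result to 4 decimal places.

0.5003

Per-class F1 score (2·TP/(2·TP+FP+FN)):
  class_0: TP=171, FP=49+22=71, FN=68+78=146 → 342/559 = 0.61181
  class_1: TP=64, FP=68+23=91, FN=49+61=110 → 128/329 = 0.38906
  class_2: TP=92, FP=78+61=139, FN=22+23=45 → 184/368 = 0.50000
Macro-F1 score = mean = (0.61181 + 0.38906 + 0.50000) / 3 = 0.5003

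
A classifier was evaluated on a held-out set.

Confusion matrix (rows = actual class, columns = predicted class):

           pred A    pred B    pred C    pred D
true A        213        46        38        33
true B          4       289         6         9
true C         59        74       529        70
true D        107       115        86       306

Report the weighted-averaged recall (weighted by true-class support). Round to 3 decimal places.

0.674

Per-class recall (TP/(TP+FN)):
  A: TP=213, FN=46+38+33=117 → 213/330 = 0.6455
  B: TP=289, FN=4+6+9=19 → 289/308 = 0.9383
  C: TP=529, FN=59+74+70=203 → 529/732 = 0.7227
  D: TP=306, FN=107+115+86=308 → 306/614 = 0.4984
Weighted-recall = Σ (supportᵢ/N)·recallᵢ with N=1984: (330/1984)·0.6455 + (308/1984)·0.9383 + (732/1984)·0.7227 + (614/1984)·0.4984 = 0.674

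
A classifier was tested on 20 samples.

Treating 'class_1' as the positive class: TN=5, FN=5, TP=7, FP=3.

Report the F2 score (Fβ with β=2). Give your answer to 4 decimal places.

0.6034

Fβ = (1+β²)·TP / ((1+β²)·TP + β²·FN + FP), with β²=4
= 5·7 / (5·7 + 4·5 + 3) = 0.6034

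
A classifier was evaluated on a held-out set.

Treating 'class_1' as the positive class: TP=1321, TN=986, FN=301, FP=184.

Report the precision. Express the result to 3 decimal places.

Precision = TP/(TP+FP) = 1321/(1321+184) = 1321/1505 = 0.878

0.878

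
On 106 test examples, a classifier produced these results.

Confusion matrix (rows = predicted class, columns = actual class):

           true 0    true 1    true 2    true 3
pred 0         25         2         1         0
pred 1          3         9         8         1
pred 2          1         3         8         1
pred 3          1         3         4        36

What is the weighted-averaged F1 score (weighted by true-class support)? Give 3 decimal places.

0.728

Per-class F1 score (2·TP/(2·TP+FP+FN)):
  0: TP=25, FP=2+1+0=3, FN=3+1+1=5 → 50/58 = 0.8621
  1: TP=9, FP=3+8+1=12, FN=2+3+3=8 → 18/38 = 0.4737
  2: TP=8, FP=1+3+1=5, FN=1+8+4=13 → 16/34 = 0.4706
  3: TP=36, FP=1+3+4=8, FN=0+1+1=2 → 72/82 = 0.8780
Weighted-F1 score = Σ (supportᵢ/N)·F1 scoreᵢ with N=106: (30/106)·0.8621 + (17/106)·0.4737 + (21/106)·0.4706 + (38/106)·0.8780 = 0.728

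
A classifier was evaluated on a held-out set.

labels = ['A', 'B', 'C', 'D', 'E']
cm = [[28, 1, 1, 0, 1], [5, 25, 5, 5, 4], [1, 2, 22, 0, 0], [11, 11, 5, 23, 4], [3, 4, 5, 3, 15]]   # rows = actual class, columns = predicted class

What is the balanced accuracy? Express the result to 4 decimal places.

0.6555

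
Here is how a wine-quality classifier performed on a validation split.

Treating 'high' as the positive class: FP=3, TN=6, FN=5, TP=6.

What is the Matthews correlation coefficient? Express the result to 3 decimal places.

0.212

MCC = (TP·TN − FP·FN) / √((TP+FP)(TP+FN)(TN+FP)(TN+FN))
Numerator = 6·6 − 3·5 = 21
Denominator = √(9·11·9·11) = √9801 = 99.0000
MCC = 21 / 99.0000 = 0.212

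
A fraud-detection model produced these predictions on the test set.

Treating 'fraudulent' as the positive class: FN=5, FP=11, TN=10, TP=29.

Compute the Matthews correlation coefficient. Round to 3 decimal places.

0.359

MCC = (TP·TN − FP·FN) / √((TP+FP)(TP+FN)(TN+FP)(TN+FN))
Numerator = 29·10 − 11·5 = 235
Denominator = √(40·34·21·15) = √428400 = 654.5227
MCC = 235 / 654.5227 = 0.359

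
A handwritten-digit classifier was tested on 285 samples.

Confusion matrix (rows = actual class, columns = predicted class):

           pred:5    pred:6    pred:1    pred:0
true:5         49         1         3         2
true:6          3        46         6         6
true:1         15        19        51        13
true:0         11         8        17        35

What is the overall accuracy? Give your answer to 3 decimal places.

0.635

Accuracy = trace / total = (49+46+51+35=181) / 285 = 181/285 = 0.635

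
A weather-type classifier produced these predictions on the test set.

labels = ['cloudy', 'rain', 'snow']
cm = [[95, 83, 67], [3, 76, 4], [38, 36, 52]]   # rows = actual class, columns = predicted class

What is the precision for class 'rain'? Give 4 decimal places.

Treat 'rain' as positive and all other classes as negative.
precision = TP/(TP+FP).
rain: TP=76, FP=83+36=119 → 76/195 = 0.38974

0.3897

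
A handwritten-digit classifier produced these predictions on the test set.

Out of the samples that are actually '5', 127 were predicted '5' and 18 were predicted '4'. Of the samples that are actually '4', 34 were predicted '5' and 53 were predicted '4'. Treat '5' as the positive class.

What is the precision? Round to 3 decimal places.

Precision = TP/(TP+FP) = 127/(127+34) = 127/161 = 0.789

0.789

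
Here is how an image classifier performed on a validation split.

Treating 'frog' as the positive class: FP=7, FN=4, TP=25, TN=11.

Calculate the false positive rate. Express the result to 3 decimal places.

0.389

FPR = FP/(FP+TN) = 7/(7+11) = 0.389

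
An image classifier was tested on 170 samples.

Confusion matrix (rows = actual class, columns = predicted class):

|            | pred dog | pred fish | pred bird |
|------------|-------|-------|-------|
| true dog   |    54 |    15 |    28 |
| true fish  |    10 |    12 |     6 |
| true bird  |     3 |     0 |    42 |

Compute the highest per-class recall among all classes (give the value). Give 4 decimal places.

Per-class recall (TP/(TP+FN)):
  dog: TP=54, FN=15+28=43 → 54/97 = 0.55670
  fish: TP=12, FN=10+6=16 → 12/28 = 0.42857
  bird: TP=42, FN=3+0=3 → 42/45 = 0.93333
Highest is class 'bird' with recall = 0.9333.

0.9333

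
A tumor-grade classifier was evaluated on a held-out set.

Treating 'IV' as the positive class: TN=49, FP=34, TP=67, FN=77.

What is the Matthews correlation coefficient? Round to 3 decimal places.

0.054

MCC = (TP·TN − FP·FN) / √((TP+FP)(TP+FN)(TN+FP)(TN+FN))
Numerator = 67·49 − 34·77 = 665
Denominator = √(101·144·83·126) = √152101152 = 12332.9296
MCC = 665 / 12332.9296 = 0.054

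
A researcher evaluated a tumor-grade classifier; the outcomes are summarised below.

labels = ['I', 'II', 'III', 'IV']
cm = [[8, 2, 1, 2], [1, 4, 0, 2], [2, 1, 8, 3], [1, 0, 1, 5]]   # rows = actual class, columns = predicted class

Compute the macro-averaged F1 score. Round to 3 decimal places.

0.601

Per-class F1 score (2·TP/(2·TP+FP+FN)):
  I: TP=8, FP=1+2+1=4, FN=2+1+2=5 → 16/25 = 0.6400
  II: TP=4, FP=2+1+0=3, FN=1+0+2=3 → 8/14 = 0.5714
  III: TP=8, FP=1+0+1=2, FN=2+1+3=6 → 16/24 = 0.6667
  IV: TP=5, FP=2+2+3=7, FN=1+0+1=2 → 10/19 = 0.5263
Macro-F1 score = mean = (0.6400 + 0.5714 + 0.6667 + 0.5263) / 4 = 0.601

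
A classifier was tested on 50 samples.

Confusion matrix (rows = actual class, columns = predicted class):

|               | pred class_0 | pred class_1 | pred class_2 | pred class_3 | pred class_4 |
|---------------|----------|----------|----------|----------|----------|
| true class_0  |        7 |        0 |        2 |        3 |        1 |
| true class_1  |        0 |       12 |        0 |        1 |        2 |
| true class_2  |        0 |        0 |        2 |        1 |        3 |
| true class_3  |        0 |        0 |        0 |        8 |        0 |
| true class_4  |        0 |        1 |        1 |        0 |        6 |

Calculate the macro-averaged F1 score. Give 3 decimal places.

Per-class F1 score (2·TP/(2·TP+FP+FN)):
  class_0: TP=7, FP=0+0+0+0=0, FN=0+2+3+1=6 → 14/20 = 0.7000
  class_1: TP=12, FP=0+0+0+1=1, FN=0+0+1+2=3 → 24/28 = 0.8571
  class_2: TP=2, FP=2+0+0+1=3, FN=0+0+1+3=4 → 4/11 = 0.3636
  class_3: TP=8, FP=3+1+1+0=5, FN=0+0+0+0=0 → 16/21 = 0.7619
  class_4: TP=6, FP=1+2+3+0=6, FN=0+1+1+0=2 → 12/20 = 0.6000
Macro-F1 score = mean = (0.7000 + 0.8571 + 0.3636 + 0.7619 + 0.6000) / 5 = 0.657

0.657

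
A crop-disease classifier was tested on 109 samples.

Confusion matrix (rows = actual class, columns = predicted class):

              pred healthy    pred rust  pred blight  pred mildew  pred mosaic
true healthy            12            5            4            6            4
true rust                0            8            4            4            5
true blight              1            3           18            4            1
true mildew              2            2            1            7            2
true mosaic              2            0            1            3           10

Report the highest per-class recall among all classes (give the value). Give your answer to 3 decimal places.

0.667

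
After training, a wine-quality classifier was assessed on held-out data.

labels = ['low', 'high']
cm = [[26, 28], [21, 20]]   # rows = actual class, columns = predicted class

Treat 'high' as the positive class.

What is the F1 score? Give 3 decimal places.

Precision = TP/(TP+FP) = 20/48 = 0.4167
Recall = TP/(TP+FN) = 20/41 = 0.4878
F1 = 2·TP/(2·TP+FP+FN) = 40/89 = 0.449

0.449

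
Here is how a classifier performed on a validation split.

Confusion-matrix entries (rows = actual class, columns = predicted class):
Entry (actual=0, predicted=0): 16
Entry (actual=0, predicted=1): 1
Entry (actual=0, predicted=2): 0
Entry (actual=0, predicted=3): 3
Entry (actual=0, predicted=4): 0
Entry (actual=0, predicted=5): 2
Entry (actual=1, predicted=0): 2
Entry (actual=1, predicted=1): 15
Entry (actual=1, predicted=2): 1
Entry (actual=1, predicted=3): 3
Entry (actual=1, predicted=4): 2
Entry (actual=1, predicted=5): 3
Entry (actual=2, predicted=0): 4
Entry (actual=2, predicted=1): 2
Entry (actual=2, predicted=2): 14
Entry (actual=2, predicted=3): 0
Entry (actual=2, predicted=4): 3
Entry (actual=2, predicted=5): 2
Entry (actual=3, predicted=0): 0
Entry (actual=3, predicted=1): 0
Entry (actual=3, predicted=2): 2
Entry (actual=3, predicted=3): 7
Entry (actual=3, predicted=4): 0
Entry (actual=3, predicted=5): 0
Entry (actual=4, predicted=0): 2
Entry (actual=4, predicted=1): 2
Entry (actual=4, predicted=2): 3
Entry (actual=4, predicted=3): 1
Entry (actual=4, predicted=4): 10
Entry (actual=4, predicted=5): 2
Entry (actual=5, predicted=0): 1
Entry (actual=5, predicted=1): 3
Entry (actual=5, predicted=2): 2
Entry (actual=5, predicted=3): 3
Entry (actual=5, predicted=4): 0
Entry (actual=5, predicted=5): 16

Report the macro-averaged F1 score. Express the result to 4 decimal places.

Per-class F1 score (2·TP/(2·TP+FP+FN)):
  0: TP=16, FP=2+4+0+2+1=9, FN=1+0+3+0+2=6 → 32/47 = 0.68085
  1: TP=15, FP=1+2+0+2+3=8, FN=2+1+3+2+3=11 → 30/49 = 0.61224
  2: TP=14, FP=0+1+2+3+2=8, FN=4+2+0+3+2=11 → 28/47 = 0.59574
  3: TP=7, FP=3+3+0+1+3=10, FN=0+0+2+0+0=2 → 14/26 = 0.53846
  4: TP=10, FP=0+2+3+0+0=5, FN=2+2+3+1+2=10 → 20/35 = 0.57143
  5: TP=16, FP=2+3+2+0+2=9, FN=1+3+2+3+0=9 → 32/50 = 0.64000
Macro-F1 score = mean = (0.68085 + 0.61224 + 0.59574 + 0.53846 + 0.57143 + 0.64000) / 6 = 0.6065

0.6065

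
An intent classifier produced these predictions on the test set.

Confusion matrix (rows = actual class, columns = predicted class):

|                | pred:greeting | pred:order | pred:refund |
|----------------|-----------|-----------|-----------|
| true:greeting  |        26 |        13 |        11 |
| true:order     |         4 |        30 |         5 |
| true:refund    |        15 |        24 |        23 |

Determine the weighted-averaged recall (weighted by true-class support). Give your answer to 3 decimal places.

0.523

Per-class recall (TP/(TP+FN)):
  greeting: TP=26, FN=13+11=24 → 26/50 = 0.5200
  order: TP=30, FN=4+5=9 → 30/39 = 0.7692
  refund: TP=23, FN=15+24=39 → 23/62 = 0.3710
Weighted-recall = Σ (supportᵢ/N)·recallᵢ with N=151: (50/151)·0.5200 + (39/151)·0.7692 + (62/151)·0.3710 = 0.523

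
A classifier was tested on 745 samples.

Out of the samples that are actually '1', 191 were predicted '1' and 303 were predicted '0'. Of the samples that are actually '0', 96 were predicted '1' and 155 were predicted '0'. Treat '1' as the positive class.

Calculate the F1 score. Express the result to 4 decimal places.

Precision = TP/(TP+FP) = 191/287 = 0.6655
Recall = TP/(TP+FN) = 191/494 = 0.3866
F1 = 2·TP/(2·TP+FP+FN) = 382/781 = 0.4891

0.4891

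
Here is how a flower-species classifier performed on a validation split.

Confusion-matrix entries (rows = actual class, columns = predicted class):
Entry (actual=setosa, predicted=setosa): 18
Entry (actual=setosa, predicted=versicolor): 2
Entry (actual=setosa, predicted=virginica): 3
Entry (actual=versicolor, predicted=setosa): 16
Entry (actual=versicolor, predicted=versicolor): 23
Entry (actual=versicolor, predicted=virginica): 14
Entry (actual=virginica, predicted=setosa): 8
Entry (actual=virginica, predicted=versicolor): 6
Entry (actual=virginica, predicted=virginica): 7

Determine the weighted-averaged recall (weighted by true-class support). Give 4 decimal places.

Per-class recall (TP/(TP+FN)):
  setosa: TP=18, FN=2+3=5 → 18/23 = 0.78261
  versicolor: TP=23, FN=16+14=30 → 23/53 = 0.43396
  virginica: TP=7, FN=8+6=14 → 7/21 = 0.33333
Weighted-recall = Σ (supportᵢ/N)·recallᵢ with N=97: (23/97)·0.78261 + (53/97)·0.43396 + (21/97)·0.33333 = 0.4948

0.4948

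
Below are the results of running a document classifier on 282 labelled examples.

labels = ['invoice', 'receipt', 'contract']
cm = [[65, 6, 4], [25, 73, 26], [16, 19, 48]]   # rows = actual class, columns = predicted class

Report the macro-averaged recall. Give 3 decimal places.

Per-class recall (TP/(TP+FN)):
  invoice: TP=65, FN=6+4=10 → 65/75 = 0.8667
  receipt: TP=73, FN=25+26=51 → 73/124 = 0.5887
  contract: TP=48, FN=16+19=35 → 48/83 = 0.5783
Macro-recall = mean = (0.8667 + 0.5887 + 0.5783) / 3 = 0.678

0.678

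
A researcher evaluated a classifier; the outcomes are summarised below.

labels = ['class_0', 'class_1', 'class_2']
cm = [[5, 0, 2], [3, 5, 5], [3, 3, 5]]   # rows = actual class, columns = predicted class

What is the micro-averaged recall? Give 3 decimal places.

0.484

Micro-averaging pools counts across classes: ΣTP=15, ΣFP=16, ΣFN=16.
Micro-recall = TP/(TP+FN) on pooled counts = 0.484 (equals overall accuracy in single-label multiclass).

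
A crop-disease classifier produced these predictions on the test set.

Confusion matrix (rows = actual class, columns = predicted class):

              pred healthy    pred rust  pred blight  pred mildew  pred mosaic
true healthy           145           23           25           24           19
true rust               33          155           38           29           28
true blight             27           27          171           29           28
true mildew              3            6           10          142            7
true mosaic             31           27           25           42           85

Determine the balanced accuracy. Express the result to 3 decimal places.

Balanced accuracy = mean of per-class recall.
  healthy: recall = 145/236 = 0.6144
  rust: recall = 155/283 = 0.5477
  blight: recall = 171/282 = 0.6064
  mildew: recall = 142/168 = 0.8452
  mosaic: recall = 85/210 = 0.4048
Mean = (0.6144 + 0.5477 + 0.6064 + 0.8452 + 0.4048) / 5 = 0.604

0.604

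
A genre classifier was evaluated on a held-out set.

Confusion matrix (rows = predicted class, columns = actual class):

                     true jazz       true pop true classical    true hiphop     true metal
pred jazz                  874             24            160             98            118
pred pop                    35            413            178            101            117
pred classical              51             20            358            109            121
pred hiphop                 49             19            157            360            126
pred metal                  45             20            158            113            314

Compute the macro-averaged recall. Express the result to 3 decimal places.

Per-class recall (TP/(TP+FN)):
  jazz: TP=874, FN=35+51+49+45=180 → 874/1054 = 0.8292
  pop: TP=413, FN=24+20+19+20=83 → 413/496 = 0.8327
  classical: TP=358, FN=160+178+157+158=653 → 358/1011 = 0.3541
  hiphop: TP=360, FN=98+101+109+113=421 → 360/781 = 0.4609
  metal: TP=314, FN=118+117+121+126=482 → 314/796 = 0.3945
Macro-recall = mean = (0.8292 + 0.8327 + 0.3541 + 0.4609 + 0.3945) / 5 = 0.574

0.574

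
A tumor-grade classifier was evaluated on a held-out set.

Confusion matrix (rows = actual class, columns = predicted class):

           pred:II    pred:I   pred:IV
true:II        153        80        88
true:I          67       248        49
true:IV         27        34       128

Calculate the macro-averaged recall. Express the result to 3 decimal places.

Per-class recall (TP/(TP+FN)):
  II: TP=153, FN=80+88=168 → 153/321 = 0.4766
  I: TP=248, FN=67+49=116 → 248/364 = 0.6813
  IV: TP=128, FN=27+34=61 → 128/189 = 0.6772
Macro-recall = mean = (0.4766 + 0.6813 + 0.6772) / 3 = 0.612

0.612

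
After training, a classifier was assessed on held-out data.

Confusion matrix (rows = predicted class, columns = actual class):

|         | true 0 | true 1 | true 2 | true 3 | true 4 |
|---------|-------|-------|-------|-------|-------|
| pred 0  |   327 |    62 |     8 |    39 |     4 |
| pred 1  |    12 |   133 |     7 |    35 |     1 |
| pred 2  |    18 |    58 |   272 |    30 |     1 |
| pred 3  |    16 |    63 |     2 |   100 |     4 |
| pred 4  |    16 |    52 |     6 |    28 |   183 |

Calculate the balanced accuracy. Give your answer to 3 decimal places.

Balanced accuracy = mean of per-class recall.
  0: recall = 327/389 = 0.8406
  1: recall = 133/368 = 0.3614
  2: recall = 272/295 = 0.9220
  3: recall = 100/232 = 0.4310
  4: recall = 183/193 = 0.9482
Mean = (0.8406 + 0.3614 + 0.9220 + 0.4310 + 0.9482) / 5 = 0.701

0.701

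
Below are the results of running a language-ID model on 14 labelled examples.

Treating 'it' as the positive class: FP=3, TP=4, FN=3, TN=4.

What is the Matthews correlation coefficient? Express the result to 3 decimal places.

MCC = (TP·TN − FP·FN) / √((TP+FP)(TP+FN)(TN+FP)(TN+FN))
Numerator = 4·4 − 3·3 = 7
Denominator = √(7·7·7·7) = √2401 = 49.0000
MCC = 7 / 49.0000 = 0.143

0.143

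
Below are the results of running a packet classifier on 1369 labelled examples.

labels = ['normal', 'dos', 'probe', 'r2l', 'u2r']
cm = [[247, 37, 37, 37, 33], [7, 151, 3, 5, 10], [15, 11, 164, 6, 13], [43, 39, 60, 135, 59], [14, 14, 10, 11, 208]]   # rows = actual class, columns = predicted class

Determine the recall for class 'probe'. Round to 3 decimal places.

0.785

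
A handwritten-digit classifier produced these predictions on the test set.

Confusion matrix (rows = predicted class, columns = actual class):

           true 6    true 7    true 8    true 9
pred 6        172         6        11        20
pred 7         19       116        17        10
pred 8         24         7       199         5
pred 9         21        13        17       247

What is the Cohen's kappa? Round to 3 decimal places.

Observed agreement pₒ = trace/N = 734/904 = 0.8119
Expected agreement pₑ = Σ (rowᵢ·colᵢ)/N² = (236·209 + 142·162 + 244·235 + 282·298)/904² = 0.2615
κ = (pₒ − pₑ)/(1 − pₑ) = (0.8119 − 0.2615)/(1 − 0.2615) = 0.745

0.745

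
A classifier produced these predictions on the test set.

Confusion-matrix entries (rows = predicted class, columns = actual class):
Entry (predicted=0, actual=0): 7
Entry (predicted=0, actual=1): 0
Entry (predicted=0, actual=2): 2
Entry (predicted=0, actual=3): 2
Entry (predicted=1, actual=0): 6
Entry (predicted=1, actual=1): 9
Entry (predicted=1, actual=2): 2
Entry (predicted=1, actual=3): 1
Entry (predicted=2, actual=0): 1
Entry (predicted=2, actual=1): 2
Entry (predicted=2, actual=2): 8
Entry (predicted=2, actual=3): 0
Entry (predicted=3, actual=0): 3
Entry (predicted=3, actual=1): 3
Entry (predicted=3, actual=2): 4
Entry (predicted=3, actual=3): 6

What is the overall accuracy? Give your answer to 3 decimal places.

0.536

Accuracy = trace / total = (7+9+8+6=30) / 56 = 30/56 = 0.536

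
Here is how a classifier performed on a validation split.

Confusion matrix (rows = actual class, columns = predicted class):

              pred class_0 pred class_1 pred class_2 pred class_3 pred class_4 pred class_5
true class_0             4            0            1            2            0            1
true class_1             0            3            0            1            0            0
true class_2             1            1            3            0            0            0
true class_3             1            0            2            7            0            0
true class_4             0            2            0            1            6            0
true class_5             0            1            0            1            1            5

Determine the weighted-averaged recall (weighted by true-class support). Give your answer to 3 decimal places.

Per-class recall (TP/(TP+FN)):
  class_0: TP=4, FN=0+1+2+0+1=4 → 4/8 = 0.5000
  class_1: TP=3, FN=0+0+1+0+0=1 → 3/4 = 0.7500
  class_2: TP=3, FN=1+1+0+0+0=2 → 3/5 = 0.6000
  class_3: TP=7, FN=1+0+2+0+0=3 → 7/10 = 0.7000
  class_4: TP=6, FN=0+2+0+1+0=3 → 6/9 = 0.6667
  class_5: TP=5, FN=0+1+0+1+1=3 → 5/8 = 0.6250
Weighted-recall = Σ (supportᵢ/N)·recallᵢ with N=44: (8/44)·0.5000 + (4/44)·0.7500 + (5/44)·0.6000 + (10/44)·0.7000 + (9/44)·0.6667 + (8/44)·0.6250 = 0.636

0.636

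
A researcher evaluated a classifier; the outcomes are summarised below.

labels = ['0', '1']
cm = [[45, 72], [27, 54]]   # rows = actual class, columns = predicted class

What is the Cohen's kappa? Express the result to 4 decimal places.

0.0472

Observed agreement pₒ = trace/N = 99/198 = 0.50000
Expected agreement pₑ = Σ (rowᵢ·colᵢ)/N² = (117·72 + 81·126)/198² = 0.47521
κ = (pₒ − pₑ)/(1 − pₑ) = (0.50000 − 0.47521)/(1 − 0.47521) = 0.0472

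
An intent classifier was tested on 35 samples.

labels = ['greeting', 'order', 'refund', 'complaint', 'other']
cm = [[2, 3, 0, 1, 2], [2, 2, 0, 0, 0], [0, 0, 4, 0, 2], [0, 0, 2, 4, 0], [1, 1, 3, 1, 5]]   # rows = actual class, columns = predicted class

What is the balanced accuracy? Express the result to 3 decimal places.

0.508

Balanced accuracy = mean of per-class recall.
  greeting: recall = 2/8 = 0.2500
  order: recall = 2/4 = 0.5000
  refund: recall = 4/6 = 0.6667
  complaint: recall = 4/6 = 0.6667
  other: recall = 5/11 = 0.4545
Mean = (0.2500 + 0.5000 + 0.6667 + 0.6667 + 0.4545) / 5 = 0.508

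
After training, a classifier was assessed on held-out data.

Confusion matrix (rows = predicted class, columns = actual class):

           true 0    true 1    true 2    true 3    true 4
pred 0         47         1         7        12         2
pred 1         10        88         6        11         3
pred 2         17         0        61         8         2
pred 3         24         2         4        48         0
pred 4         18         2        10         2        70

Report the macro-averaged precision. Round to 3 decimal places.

0.684

Per-class precision (TP/(TP+FP)):
  0: TP=47, FP=1+7+12+2=22 → 47/69 = 0.6812
  1: TP=88, FP=10+6+11+3=30 → 88/118 = 0.7458
  2: TP=61, FP=17+0+8+2=27 → 61/88 = 0.6932
  3: TP=48, FP=24+2+4+0=30 → 48/78 = 0.6154
  4: TP=70, FP=18+2+10+2=32 → 70/102 = 0.6863
Macro-precision = mean = (0.6812 + 0.7458 + 0.6932 + 0.6154 + 0.6863) / 5 = 0.684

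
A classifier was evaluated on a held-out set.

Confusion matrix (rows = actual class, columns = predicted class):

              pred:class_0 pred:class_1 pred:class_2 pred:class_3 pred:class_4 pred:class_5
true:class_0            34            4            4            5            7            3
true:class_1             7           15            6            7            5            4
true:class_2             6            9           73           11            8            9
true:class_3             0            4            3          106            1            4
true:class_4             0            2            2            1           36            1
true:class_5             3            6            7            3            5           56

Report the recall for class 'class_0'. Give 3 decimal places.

0.596

Treat 'class_0' as positive and all other classes as negative.
recall = TP/(TP+FN).
class_0: TP=34, FN=4+4+5+7+3=23 → 34/57 = 0.5965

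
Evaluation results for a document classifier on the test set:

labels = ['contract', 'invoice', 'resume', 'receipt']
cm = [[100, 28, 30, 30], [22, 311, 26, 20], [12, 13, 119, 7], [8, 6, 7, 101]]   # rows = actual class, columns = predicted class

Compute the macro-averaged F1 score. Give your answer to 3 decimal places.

0.722

Per-class F1 score (2·TP/(2·TP+FP+FN)):
  contract: TP=100, FP=22+12+8=42, FN=28+30+30=88 → 200/330 = 0.6061
  invoice: TP=311, FP=28+13+6=47, FN=22+26+20=68 → 622/737 = 0.8440
  resume: TP=119, FP=30+26+7=63, FN=12+13+7=32 → 238/333 = 0.7147
  receipt: TP=101, FP=30+20+7=57, FN=8+6+7=21 → 202/280 = 0.7214
Macro-F1 score = mean = (0.6061 + 0.8440 + 0.7147 + 0.7214) / 4 = 0.722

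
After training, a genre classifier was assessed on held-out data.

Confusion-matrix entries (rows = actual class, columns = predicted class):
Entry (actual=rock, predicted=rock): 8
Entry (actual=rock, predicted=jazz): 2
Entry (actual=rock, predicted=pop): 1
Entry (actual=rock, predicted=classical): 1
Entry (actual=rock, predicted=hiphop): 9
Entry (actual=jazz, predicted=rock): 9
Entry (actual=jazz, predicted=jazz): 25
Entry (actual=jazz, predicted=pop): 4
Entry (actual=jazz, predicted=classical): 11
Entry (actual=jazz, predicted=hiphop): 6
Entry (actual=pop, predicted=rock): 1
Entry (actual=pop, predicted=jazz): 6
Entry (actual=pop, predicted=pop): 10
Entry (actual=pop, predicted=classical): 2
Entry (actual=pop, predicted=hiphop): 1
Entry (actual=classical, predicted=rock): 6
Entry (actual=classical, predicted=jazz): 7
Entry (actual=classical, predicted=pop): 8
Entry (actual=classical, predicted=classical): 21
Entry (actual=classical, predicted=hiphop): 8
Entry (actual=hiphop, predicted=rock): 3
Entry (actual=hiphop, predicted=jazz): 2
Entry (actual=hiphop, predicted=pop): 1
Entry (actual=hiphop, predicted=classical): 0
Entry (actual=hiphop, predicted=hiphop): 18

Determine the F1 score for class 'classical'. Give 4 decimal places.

0.4941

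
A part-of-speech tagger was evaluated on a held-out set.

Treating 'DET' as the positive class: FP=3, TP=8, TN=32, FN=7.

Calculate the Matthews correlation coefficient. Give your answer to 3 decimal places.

MCC = (TP·TN − FP·FN) / √((TP+FP)(TP+FN)(TN+FP)(TN+FN))
Numerator = 8·32 − 3·7 = 235
Denominator = √(11·15·35·39) = √225225 = 474.5788
MCC = 235 / 474.5788 = 0.495

0.495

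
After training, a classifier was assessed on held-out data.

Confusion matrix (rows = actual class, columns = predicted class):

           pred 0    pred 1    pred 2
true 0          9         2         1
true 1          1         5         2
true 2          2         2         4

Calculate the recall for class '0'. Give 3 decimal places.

recall = TP/(TP+FN).
0: TP=9, FN=2+1=3 → 9/12 = 0.7500

0.750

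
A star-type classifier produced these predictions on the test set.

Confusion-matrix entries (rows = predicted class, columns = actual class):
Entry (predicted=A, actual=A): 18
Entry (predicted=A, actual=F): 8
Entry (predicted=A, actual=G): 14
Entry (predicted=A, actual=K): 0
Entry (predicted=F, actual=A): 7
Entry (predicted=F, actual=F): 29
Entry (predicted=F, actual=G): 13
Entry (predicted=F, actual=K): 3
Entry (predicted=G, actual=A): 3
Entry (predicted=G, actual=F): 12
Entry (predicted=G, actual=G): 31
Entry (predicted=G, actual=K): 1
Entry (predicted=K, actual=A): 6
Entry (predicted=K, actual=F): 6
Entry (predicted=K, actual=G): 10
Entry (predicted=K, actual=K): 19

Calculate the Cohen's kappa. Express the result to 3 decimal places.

Observed agreement pₒ = trace/N = 97/180 = 0.5389
Expected agreement pₑ = Σ (rowᵢ·colᵢ)/N² = (34·40 + 55·52 + 68·47 + 23·41)/180² = 0.2580
κ = (pₒ − pₑ)/(1 − pₑ) = (0.5389 − 0.2580)/(1 − 0.2580) = 0.379

0.379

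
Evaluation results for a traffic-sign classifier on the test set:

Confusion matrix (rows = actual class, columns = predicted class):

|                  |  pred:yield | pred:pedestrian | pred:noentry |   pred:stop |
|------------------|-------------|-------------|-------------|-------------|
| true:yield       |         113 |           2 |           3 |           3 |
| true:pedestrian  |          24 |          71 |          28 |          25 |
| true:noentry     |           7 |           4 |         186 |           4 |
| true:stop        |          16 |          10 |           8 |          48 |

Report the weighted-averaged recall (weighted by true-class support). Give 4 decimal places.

Per-class recall (TP/(TP+FN)):
  yield: TP=113, FN=2+3+3=8 → 113/121 = 0.93388
  pedestrian: TP=71, FN=24+28+25=77 → 71/148 = 0.47973
  noentry: TP=186, FN=7+4+4=15 → 186/201 = 0.92537
  stop: TP=48, FN=16+10+8=34 → 48/82 = 0.58537
Weighted-recall = Σ (supportᵢ/N)·recallᵢ with N=552: (121/552)·0.93388 + (148/552)·0.47973 + (201/552)·0.92537 + (82/552)·0.58537 = 0.7572

0.7572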